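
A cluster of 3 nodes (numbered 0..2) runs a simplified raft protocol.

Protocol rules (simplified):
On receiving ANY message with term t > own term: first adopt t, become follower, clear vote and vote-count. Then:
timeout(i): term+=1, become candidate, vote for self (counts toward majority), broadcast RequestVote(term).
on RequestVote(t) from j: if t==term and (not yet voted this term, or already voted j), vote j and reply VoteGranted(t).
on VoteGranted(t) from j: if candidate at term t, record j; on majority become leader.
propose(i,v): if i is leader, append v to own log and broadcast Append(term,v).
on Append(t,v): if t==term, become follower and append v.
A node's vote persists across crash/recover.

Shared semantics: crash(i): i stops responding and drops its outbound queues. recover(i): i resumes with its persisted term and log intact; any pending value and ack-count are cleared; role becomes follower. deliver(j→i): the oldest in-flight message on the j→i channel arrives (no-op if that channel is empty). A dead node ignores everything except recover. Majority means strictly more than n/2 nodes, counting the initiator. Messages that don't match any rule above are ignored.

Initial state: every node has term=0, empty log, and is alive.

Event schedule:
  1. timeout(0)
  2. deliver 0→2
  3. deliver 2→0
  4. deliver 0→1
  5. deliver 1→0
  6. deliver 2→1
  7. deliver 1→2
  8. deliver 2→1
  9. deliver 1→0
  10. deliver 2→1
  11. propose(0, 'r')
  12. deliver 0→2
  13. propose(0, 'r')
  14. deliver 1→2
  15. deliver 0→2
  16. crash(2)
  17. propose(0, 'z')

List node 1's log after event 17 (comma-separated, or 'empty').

[1] timeout(0) → N0(cand t1 [-])
[2] deliver 0→2 → N2(foll t1 [-])
[3] deliver 2→0 → N0(lead t1 [-])
[4] deliver 0→1 → N1(foll t1 [-])
[5] deliver 1→0 → ∅
[6] deliver 2→1 → ∅
[7] deliver 1→2 → ∅
[8] deliver 2→1 → ∅
[9] deliver 1→0 → ∅
[10] deliver 2→1 → ∅
[11] propose(0,'r') → N0(lead t1 [r])
[12] deliver 0→2 → N2(foll t1 [r])
[13] propose(0,'r') → N0(lead t1 [r,r])
[14] deliver 1→2 → ∅
[15] deliver 0→2 → N2(foll t1 [r,r])
[16] crash(2) → N2(✗foll t1 [r,r])
[17] propose(0,'z') → N0(lead t1 [r,r,z])

empty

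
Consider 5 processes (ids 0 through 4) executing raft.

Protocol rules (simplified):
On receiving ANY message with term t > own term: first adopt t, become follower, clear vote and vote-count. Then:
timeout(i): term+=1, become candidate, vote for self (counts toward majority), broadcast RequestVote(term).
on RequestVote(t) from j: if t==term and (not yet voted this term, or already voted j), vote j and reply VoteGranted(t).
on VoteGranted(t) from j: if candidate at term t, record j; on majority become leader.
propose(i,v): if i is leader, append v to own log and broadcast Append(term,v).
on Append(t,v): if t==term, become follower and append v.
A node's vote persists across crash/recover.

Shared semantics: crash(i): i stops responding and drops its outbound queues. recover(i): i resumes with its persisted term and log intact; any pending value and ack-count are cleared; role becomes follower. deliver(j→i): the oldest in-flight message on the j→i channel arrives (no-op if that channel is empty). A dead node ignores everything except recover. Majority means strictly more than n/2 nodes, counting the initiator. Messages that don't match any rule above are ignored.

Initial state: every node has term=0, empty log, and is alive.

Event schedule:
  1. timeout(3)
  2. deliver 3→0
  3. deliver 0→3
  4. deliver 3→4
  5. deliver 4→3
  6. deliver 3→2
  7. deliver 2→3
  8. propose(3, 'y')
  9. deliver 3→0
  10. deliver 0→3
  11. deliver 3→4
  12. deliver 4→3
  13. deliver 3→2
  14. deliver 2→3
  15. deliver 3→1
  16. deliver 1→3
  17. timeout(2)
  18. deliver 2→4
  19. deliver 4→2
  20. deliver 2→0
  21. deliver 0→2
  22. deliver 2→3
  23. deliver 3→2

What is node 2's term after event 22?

[1] timeout(3) → N3(cand t1 [-])
[2] deliver 3→0 → N0(foll t1 [-])
[3] deliver 0→3 → ∅
[4] deliver 3→4 → N4(foll t1 [-])
[5] deliver 4→3 → N3(lead t1 [-])
[6] deliver 3→2 → N2(foll t1 [-])
[7] deliver 2→3 → ∅
[8] propose(3,'y') → N3(lead t1 [y])
[9] deliver 3→0 → N0(foll t1 [y])
[10] deliver 0→3 → ∅
[11] deliver 3→4 → N4(foll t1 [y])
[12] deliver 4→3 → ∅
[13] deliver 3→2 → N2(foll t1 [y])
[14] deliver 2→3 → ∅
[15] deliver 3→1 → N1(foll t1 [-])
[16] deliver 1→3 → ∅
[17] timeout(2) → N2(cand t2 [y])
[18] deliver 2→4 → N4(foll t2 [y])
[19] deliver 4→2 → ∅
[20] deliver 2→0 → N0(foll t2 [y])
[21] deliver 0→2 → N2(lead t2 [y])
[22] deliver 2→3 → N3(foll t2 [y])

2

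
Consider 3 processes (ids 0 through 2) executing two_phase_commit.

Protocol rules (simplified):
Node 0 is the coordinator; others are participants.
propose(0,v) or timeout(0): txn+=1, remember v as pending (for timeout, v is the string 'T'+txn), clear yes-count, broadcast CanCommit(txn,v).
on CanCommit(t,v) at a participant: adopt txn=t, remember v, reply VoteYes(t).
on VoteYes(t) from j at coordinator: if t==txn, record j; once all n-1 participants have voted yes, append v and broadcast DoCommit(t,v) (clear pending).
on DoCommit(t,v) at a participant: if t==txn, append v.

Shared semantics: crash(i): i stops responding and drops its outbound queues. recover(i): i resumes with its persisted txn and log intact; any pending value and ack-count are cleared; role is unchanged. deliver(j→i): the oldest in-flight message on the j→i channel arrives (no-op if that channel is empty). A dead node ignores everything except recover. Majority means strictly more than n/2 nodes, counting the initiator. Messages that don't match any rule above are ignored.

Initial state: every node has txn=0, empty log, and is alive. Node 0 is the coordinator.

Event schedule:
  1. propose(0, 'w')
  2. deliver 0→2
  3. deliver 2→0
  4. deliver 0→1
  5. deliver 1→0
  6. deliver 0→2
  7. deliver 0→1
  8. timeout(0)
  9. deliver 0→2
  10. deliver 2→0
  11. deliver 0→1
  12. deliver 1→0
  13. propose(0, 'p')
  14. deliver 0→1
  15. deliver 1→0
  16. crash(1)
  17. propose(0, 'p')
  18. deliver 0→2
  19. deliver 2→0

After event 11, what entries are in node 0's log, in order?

after 1 — propose(0,'w'): n0:coor/t1/[-]
after 2 — deliver 0→2: n2:part/t1/[-]
after 3 — deliver 2→0: ·
after 4 — deliver 0→1: n1:part/t1/[-]
after 5 — deliver 1→0: n0:coor/t1/[w]
after 6 — deliver 0→2: n2:part/t1/[w]
after 7 — deliver 0→1: n1:part/t1/[w]
after 8 — timeout(0): n0:coor/t2/[w]
after 9 — deliver 0→2: n2:part/t2/[w]
after 10 — deliver 2→0: ·
after 11 — deliver 0→1: n1:part/t2/[w]

w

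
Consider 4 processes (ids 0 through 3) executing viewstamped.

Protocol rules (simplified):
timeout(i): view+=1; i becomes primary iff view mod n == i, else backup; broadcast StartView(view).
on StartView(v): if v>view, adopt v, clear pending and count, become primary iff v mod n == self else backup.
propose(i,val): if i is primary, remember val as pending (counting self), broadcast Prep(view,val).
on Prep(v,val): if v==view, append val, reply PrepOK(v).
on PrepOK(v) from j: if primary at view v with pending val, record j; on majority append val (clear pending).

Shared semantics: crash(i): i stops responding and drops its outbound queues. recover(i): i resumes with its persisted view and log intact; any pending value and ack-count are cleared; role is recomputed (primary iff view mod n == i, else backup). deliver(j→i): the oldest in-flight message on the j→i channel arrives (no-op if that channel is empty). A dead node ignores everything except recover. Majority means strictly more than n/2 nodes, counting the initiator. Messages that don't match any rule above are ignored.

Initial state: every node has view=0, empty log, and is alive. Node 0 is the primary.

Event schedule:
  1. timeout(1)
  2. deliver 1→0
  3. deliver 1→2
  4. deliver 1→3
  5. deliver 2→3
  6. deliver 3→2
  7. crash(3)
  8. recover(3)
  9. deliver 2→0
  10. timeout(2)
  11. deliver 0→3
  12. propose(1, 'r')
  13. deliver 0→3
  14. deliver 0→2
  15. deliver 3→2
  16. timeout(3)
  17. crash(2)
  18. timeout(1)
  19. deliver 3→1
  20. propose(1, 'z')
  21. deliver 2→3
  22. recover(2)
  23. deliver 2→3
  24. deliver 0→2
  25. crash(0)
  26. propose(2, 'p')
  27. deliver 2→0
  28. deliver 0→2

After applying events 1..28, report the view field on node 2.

2

[1] timeout(1) → N1(prim v1 [-])
[2] deliver 1→0 → N0(back v1 [-])
[3] deliver 1→2 → N2(back v1 [-])
[4] deliver 1→3 → N3(back v1 [-])
[5] deliver 2→3 → ∅
[6] deliver 3→2 → ∅
[7] crash(3) → N3(✗back v1 [-])
[8] recover(3) → N3(back v1 [-])
[9] deliver 2→0 → ∅
[10] timeout(2) → N2(prim v2 [-])
[11] deliver 0→3 → ∅
[12] propose(1,'r') → ∅
[13] deliver 0→3 → ∅
[14] deliver 0→2 → ∅
[15] deliver 3→2 → ∅
[16] timeout(3) → N3(back v2 [-])
[17] crash(2) → N2(✗prim v2 [-])
[18] timeout(1) → N1(back v2 [-])
[19] deliver 3→1 → ∅
[20] propose(1,'z') → ∅
[21] deliver 2→3 → ∅
[22] recover(2) → N2(prim v2 [-])
[23] deliver 2→3 → ∅
[24] deliver 0→2 → ∅
[25] crash(0) → N0(✗back v1 [-])
[26] propose(2,'p') → ∅
[27] deliver 2→0 → ∅
[28] deliver 0→2 → ∅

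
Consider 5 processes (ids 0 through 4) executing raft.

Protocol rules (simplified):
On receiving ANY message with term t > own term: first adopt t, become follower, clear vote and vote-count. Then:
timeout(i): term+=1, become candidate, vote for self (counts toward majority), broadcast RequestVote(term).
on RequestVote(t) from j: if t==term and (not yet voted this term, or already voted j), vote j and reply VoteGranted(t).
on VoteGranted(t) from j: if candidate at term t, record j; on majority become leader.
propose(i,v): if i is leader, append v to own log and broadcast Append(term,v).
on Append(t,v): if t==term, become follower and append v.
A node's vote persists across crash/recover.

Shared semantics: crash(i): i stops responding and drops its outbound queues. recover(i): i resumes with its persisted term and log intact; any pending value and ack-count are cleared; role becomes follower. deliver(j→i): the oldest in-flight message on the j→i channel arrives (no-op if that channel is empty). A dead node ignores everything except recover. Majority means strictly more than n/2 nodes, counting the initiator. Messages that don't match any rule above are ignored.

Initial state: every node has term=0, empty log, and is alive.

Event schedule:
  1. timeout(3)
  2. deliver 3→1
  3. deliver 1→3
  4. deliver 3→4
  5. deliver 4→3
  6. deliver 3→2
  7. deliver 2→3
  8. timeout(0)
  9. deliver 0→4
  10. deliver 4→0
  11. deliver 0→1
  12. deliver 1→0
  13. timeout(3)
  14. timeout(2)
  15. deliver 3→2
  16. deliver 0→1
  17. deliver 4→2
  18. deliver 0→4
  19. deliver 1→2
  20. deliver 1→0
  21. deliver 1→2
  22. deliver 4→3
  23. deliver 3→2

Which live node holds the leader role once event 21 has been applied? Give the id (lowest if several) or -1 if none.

-1

1. timeout(3):  <3:cand t1 ->
2. deliver 3→1:  <1:foll t1 ->
3. deliver 1→3:  nop
4. deliver 3→4:  <4:foll t1 ->
5. deliver 4→3:  <3:lead t1 ->
6. deliver 3→2:  <2:foll t1 ->
7. deliver 2→3:  nop
8. timeout(0):  <0:cand t1 ->
9. deliver 0→4:  nop
10. deliver 4→0:  nop
11. deliver 0→1:  nop
12. deliver 1→0:  nop
13. timeout(3):  <3:cand t2 ->
14. timeout(2):  <2:cand t2 ->
15. deliver 3→2:  nop
16. deliver 0→1:  nop
17. deliver 4→2:  nop
18. deliver 0→4:  nop
19. deliver 1→2:  nop
20. deliver 1→0:  nop
21. deliver 1→2:  nop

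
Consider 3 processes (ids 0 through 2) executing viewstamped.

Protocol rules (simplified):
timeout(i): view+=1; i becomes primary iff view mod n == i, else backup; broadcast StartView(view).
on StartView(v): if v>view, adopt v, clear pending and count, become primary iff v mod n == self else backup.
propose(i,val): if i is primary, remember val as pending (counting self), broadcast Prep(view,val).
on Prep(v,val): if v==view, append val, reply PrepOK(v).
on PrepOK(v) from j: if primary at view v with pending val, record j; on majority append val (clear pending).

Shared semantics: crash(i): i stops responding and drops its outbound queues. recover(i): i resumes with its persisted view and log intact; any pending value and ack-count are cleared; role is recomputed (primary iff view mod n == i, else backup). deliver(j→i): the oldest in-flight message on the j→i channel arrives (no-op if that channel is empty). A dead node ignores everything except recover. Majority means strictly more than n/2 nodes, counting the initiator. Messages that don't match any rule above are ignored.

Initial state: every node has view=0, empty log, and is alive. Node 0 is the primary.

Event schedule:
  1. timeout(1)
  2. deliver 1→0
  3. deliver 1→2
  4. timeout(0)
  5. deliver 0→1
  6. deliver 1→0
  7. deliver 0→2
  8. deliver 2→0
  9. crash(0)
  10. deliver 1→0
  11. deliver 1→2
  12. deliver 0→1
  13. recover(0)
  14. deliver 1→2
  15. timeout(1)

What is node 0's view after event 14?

2

e1 timeout(1): 1[prim,v=1,-]
e2 deliver 1→0: 0[back,v=1,-]
e3 deliver 1→2: 2[back,v=1,-]
e4 timeout(0): 0[back,v=2,-]
e5 deliver 0→1: 1[back,v=2,-]
e6 deliver 1→0: ·
e7 deliver 0→2: 2[prim,v=2,-]
e8 deliver 2→0: ·
e9 crash(0): 0[✗back,v=2,-]
e10 deliver 1→0: ·
e11 deliver 1→2: ·
e12 deliver 0→1: ·
e13 recover(0): 0[back,v=2,-]
e14 deliver 1→2: ·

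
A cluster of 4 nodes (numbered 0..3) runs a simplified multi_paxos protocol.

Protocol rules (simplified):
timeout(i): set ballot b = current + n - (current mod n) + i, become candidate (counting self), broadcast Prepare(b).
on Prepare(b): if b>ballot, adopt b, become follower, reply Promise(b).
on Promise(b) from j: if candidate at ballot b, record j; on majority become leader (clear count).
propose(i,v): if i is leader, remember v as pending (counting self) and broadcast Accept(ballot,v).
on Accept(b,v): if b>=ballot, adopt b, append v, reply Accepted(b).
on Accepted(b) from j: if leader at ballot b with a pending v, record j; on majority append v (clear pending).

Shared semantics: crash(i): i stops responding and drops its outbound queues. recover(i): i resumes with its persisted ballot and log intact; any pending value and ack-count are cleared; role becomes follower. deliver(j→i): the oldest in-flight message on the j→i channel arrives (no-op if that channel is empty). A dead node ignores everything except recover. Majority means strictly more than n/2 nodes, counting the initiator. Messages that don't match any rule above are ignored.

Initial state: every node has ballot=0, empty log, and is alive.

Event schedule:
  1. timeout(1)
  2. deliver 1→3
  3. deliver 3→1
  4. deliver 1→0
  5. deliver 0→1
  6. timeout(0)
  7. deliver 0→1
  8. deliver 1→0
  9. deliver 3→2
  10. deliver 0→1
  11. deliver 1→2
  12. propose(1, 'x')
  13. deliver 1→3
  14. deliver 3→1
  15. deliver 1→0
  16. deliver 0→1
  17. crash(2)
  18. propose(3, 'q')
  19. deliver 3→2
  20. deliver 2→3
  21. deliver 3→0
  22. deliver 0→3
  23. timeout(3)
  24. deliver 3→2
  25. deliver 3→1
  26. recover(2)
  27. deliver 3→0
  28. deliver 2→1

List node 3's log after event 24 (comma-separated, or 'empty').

empty

after 1 — timeout(1): n1:cand/b5/[-]
after 2 — deliver 1→3: n3:foll/b5/[-]
after 3 — deliver 3→1: ·
after 4 — deliver 1→0: n0:foll/b5/[-]
after 5 — deliver 0→1: n1:lead/b5/[-]
after 6 — timeout(0): n0:cand/b8/[-]
after 7 — deliver 0→1: n1:foll/b8/[-]
after 8 — deliver 1→0: ·
after 9 — deliver 3→2: ·
after 10 — deliver 0→1: ·
after 11 — deliver 1→2: n2:foll/b5/[-]
after 12 — propose(1,'x'): ·
after 13 — deliver 1→3: ·
after 14 — deliver 3→1: ·
after 15 — deliver 1→0: ·
after 16 — deliver 0→1: ·
after 17 — crash(2): n2:✗foll/b5/[-]
after 18 — propose(3,'q'): ·
after 19 — deliver 3→2: ·
after 20 — deliver 2→3: ·
after 21 — deliver 3→0: ·
after 22 — deliver 0→3: n3:foll/b8/[-]
after 23 — timeout(3): n3:cand/b15/[-]
after 24 — deliver 3→2: ·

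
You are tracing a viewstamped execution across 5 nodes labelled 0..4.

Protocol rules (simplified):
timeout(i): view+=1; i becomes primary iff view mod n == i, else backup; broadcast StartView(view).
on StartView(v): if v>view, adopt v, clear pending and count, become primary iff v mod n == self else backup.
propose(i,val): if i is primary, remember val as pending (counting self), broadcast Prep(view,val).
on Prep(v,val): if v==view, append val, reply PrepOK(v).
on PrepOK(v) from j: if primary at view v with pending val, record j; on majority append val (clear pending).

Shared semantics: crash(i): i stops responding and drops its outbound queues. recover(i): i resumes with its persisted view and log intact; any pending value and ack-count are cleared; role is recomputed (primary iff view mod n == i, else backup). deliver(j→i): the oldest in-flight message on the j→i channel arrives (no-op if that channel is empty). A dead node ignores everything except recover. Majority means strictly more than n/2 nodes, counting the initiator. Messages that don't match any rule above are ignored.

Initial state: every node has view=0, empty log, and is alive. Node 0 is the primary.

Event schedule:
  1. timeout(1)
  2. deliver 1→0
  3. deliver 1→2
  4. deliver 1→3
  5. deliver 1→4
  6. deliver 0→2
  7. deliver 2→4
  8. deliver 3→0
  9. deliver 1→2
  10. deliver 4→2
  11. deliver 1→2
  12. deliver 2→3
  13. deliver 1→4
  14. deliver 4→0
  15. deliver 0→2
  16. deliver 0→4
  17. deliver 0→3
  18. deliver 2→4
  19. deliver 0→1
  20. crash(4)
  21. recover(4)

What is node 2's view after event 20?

[1] timeout(1) → N1(prim v1 [-])
[2] deliver 1→0 → N0(back v1 [-])
[3] deliver 1→2 → N2(back v1 [-])
[4] deliver 1→3 → N3(back v1 [-])
[5] deliver 1→4 → N4(back v1 [-])
[6] deliver 0→2 → ∅
[7] deliver 2→4 → ∅
[8] deliver 3→0 → ∅
[9] deliver 1→2 → ∅
[10] deliver 4→2 → ∅
[11] deliver 1→2 → ∅
[12] deliver 2→3 → ∅
[13] deliver 1→4 → ∅
[14] deliver 4→0 → ∅
[15] deliver 0→2 → ∅
[16] deliver 0→4 → ∅
[17] deliver 0→3 → ∅
[18] deliver 2→4 → ∅
[19] deliver 0→1 → ∅
[20] crash(4) → N4(✗back v1 [-])

1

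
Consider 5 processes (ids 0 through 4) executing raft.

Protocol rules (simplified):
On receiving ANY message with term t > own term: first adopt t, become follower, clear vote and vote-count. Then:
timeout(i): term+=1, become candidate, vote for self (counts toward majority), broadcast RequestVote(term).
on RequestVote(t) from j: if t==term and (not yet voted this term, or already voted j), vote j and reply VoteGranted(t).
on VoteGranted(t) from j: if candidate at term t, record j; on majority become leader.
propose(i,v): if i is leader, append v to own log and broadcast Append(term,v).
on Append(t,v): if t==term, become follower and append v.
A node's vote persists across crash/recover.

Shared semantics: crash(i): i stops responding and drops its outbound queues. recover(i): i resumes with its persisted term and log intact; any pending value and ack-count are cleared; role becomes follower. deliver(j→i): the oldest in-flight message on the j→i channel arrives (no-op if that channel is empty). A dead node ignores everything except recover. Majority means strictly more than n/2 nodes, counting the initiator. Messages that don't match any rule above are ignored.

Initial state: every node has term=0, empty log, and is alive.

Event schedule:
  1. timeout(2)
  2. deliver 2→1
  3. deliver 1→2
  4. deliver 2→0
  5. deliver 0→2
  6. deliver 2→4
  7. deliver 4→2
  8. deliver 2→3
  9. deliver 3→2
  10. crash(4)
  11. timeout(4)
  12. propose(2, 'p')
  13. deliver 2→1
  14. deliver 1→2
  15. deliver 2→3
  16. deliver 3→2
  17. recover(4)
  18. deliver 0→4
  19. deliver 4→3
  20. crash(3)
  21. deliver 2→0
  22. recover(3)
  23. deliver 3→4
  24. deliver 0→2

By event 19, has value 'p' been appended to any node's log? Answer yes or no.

after 1 — timeout(2): n2:cand/t1/[-]
after 2 — deliver 2→1: n1:foll/t1/[-]
after 3 — deliver 1→2: ·
after 4 — deliver 2→0: n0:foll/t1/[-]
after 5 — deliver 0→2: n2:lead/t1/[-]
after 6 — deliver 2→4: n4:foll/t1/[-]
after 7 — deliver 4→2: ·
after 8 — deliver 2→3: n3:foll/t1/[-]
after 9 — deliver 3→2: ·
after 10 — crash(4): n4:✗foll/t1/[-]
after 11 — timeout(4): ·
after 12 — propose(2,'p'): n2:lead/t1/[p]
after 13 — deliver 2→1: n1:foll/t1/[p]
after 14 — deliver 1→2: ·
after 15 — deliver 2→3: n3:foll/t1/[p]
after 16 — deliver 3→2: ·
after 17 — recover(4): n4:foll/t1/[-]
after 18 — deliver 0→4: ·
after 19 — deliver 4→3: ·

yes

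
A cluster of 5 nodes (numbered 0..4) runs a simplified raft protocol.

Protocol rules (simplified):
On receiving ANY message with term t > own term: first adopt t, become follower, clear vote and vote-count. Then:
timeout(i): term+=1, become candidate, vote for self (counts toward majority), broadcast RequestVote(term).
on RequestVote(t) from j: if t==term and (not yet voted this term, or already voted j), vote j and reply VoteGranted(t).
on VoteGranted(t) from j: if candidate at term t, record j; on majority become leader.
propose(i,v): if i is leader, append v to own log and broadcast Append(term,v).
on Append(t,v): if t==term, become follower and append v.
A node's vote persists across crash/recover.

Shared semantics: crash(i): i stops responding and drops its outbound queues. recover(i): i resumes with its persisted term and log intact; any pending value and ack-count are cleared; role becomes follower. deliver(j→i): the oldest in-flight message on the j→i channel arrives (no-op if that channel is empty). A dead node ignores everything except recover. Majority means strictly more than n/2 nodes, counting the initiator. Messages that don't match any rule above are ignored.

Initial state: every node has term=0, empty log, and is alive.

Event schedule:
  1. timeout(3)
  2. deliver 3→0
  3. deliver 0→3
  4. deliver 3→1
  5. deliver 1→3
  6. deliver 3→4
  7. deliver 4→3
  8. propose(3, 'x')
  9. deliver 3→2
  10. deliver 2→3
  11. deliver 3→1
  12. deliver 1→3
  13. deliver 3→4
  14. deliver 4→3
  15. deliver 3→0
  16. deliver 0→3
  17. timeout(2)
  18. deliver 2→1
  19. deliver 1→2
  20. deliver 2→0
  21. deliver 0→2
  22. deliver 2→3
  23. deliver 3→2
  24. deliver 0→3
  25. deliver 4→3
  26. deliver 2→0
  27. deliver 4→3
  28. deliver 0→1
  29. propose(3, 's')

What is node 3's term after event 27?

step 1 timeout(3): 3={cand,t=1,log=-}
step 2 deliver 3→0: 0={foll,t=1,log=-}
step 3 deliver 0→3: —
step 4 deliver 3→1: 1={foll,t=1,log=-}
step 5 deliver 1→3: 3={lead,t=1,log=-}
step 6 deliver 3→4: 4={foll,t=1,log=-}
step 7 deliver 4→3: —
step 8 propose(3,'x'): 3={lead,t=1,log=x}
step 9 deliver 3→2: 2={foll,t=1,log=-}
step 10 deliver 2→3: —
step 11 deliver 3→1: 1={foll,t=1,log=x}
step 12 deliver 1→3: —
step 13 deliver 3→4: 4={foll,t=1,log=x}
step 14 deliver 4→3: —
step 15 deliver 3→0: 0={foll,t=1,log=x}
step 16 deliver 0→3: —
step 17 timeout(2): 2={cand,t=2,log=-}
step 18 deliver 2→1: 1={foll,t=2,log=x}
step 19 deliver 1→2: —
step 20 deliver 2→0: 0={foll,t=2,log=x}
step 21 deliver 0→2: 2={lead,t=2,log=-}
step 22 deliver 2→3: 3={foll,t=2,log=x}
step 23 deliver 3→2: —
step 24 deliver 0→3: —
step 25 deliver 4→3: —
step 26 deliver 2→0: —
step 27 deliver 4→3: —

2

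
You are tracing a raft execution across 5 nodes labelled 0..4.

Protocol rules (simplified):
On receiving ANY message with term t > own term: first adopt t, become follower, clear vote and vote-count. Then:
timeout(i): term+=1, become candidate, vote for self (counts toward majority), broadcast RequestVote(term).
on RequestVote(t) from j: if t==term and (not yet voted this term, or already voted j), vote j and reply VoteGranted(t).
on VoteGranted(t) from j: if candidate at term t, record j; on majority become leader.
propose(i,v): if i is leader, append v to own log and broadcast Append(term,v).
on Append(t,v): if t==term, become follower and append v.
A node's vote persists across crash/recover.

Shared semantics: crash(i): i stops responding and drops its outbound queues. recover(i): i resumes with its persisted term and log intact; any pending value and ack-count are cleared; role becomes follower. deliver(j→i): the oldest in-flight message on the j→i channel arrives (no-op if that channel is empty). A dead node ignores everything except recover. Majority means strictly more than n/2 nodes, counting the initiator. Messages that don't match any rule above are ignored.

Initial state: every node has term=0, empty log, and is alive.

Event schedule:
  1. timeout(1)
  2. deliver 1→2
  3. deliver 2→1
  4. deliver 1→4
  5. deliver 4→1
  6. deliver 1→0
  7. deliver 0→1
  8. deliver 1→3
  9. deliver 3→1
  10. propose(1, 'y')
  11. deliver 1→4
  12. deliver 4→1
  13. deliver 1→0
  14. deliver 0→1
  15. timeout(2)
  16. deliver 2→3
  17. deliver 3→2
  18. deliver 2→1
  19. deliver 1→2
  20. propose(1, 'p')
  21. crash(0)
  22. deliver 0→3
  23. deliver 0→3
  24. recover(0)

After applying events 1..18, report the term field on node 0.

step 1 timeout(1): 1={cand,t=1,log=-}
step 2 deliver 1→2: 2={foll,t=1,log=-}
step 3 deliver 2→1: —
step 4 deliver 1→4: 4={foll,t=1,log=-}
step 5 deliver 4→1: 1={lead,t=1,log=-}
step 6 deliver 1→0: 0={foll,t=1,log=-}
step 7 deliver 0→1: —
step 8 deliver 1→3: 3={foll,t=1,log=-}
step 9 deliver 3→1: —
step 10 propose(1,'y'): 1={lead,t=1,log=y}
step 11 deliver 1→4: 4={foll,t=1,log=y}
step 12 deliver 4→1: —
step 13 deliver 1→0: 0={foll,t=1,log=y}
step 14 deliver 0→1: —
step 15 timeout(2): 2={cand,t=2,log=-}
step 16 deliver 2→3: 3={foll,t=2,log=-}
step 17 deliver 3→2: —
step 18 deliver 2→1: 1={foll,t=2,log=y}

1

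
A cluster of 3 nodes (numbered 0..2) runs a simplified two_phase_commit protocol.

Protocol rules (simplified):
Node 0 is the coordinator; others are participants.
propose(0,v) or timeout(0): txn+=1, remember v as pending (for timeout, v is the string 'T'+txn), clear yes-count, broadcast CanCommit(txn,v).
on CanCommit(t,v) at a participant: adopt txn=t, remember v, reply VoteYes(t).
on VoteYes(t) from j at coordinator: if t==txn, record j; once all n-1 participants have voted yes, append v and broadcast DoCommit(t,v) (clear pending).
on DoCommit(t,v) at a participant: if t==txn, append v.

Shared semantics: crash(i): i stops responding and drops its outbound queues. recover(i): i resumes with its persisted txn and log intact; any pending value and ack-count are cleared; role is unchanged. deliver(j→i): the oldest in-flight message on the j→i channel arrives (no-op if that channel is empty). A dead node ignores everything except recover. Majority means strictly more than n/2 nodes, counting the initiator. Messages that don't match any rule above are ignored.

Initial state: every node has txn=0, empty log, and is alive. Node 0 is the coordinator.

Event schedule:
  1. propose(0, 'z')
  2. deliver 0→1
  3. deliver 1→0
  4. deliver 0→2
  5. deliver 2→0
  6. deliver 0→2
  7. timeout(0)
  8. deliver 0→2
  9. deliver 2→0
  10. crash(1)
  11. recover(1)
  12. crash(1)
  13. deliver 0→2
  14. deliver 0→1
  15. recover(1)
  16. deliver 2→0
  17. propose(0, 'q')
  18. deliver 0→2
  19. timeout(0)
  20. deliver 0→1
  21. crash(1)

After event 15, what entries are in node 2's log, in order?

[1] propose(0,'z') → N0(coor t1 [-])
[2] deliver 0→1 → N1(part t1 [-])
[3] deliver 1→0 → ∅
[4] deliver 0→2 → N2(part t1 [-])
[5] deliver 2→0 → N0(coor t1 [z])
[6] deliver 0→2 → N2(part t1 [z])
[7] timeout(0) → N0(coor t2 [z])
[8] deliver 0→2 → N2(part t2 [z])
[9] deliver 2→0 → ∅
[10] crash(1) → N1(✗part t1 [-])
[11] recover(1) → N1(part t1 [-])
[12] crash(1) → N1(✗part t1 [-])
[13] deliver 0→2 → ∅
[14] deliver 0→1 → ∅
[15] recover(1) → N1(part t1 [-])

z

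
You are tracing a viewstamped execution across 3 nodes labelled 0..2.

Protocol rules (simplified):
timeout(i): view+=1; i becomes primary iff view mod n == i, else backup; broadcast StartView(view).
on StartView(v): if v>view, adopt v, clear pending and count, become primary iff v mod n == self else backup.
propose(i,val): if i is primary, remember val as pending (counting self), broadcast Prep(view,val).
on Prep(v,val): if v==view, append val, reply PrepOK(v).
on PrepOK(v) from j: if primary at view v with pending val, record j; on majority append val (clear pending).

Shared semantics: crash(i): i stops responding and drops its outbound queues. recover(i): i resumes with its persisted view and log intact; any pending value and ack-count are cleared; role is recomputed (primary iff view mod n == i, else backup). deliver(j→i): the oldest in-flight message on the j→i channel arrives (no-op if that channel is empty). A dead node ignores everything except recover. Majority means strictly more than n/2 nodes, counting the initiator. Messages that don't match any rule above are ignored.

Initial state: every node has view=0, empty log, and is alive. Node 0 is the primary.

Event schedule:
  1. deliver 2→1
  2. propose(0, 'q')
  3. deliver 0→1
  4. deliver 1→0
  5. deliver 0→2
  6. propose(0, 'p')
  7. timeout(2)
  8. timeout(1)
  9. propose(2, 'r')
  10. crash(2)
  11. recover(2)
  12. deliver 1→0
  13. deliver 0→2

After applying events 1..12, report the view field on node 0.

after 1 — deliver 2→1: ·
after 2 — propose(0,'q'): ·
after 3 — deliver 0→1: n1:back/v0/[q]
after 4 — deliver 1→0: n0:prim/v0/[q]
after 5 — deliver 0→2: n2:back/v0/[q]
after 6 — propose(0,'p'): ·
after 7 — timeout(2): n2:back/v1/[q]
after 8 — timeout(1): n1:prim/v1/[q]
after 9 — propose(2,'r'): ·
after 10 — crash(2): n2:✗back/v1/[q]
after 11 — recover(2): n2:back/v1/[q]
after 12 — deliver 1→0: n0:back/v1/[q]

1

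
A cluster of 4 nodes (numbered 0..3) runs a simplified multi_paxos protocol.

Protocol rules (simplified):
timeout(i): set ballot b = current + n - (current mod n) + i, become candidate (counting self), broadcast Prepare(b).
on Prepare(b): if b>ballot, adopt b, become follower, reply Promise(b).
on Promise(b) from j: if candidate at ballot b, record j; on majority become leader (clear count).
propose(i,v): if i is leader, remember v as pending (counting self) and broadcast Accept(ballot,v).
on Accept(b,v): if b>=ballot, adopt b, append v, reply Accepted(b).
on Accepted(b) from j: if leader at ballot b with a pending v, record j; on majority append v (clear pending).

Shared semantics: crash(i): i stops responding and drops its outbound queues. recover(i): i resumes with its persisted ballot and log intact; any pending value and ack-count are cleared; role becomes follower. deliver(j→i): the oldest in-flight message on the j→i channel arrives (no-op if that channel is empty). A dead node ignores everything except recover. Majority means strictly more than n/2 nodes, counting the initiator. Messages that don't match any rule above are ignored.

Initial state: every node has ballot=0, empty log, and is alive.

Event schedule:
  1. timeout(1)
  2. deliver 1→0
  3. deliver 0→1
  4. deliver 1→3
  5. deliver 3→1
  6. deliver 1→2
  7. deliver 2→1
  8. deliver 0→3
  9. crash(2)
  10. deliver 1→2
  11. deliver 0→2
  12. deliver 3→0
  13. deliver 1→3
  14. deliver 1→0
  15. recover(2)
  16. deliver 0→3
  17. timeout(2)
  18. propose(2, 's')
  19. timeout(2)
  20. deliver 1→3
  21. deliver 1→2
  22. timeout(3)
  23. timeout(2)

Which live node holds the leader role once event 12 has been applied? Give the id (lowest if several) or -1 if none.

1

step 1 timeout(1): 1={cand,b=5,log=-}
step 2 deliver 1→0: 0={foll,b=5,log=-}
step 3 deliver 0→1: —
step 4 deliver 1→3: 3={foll,b=5,log=-}
step 5 deliver 3→1: 1={lead,b=5,log=-}
step 6 deliver 1→2: 2={foll,b=5,log=-}
step 7 deliver 2→1: —
step 8 deliver 0→3: —
step 9 crash(2): 2={✗foll,b=5,log=-}
step 10 deliver 1→2: —
step 11 deliver 0→2: —
step 12 deliver 3→0: —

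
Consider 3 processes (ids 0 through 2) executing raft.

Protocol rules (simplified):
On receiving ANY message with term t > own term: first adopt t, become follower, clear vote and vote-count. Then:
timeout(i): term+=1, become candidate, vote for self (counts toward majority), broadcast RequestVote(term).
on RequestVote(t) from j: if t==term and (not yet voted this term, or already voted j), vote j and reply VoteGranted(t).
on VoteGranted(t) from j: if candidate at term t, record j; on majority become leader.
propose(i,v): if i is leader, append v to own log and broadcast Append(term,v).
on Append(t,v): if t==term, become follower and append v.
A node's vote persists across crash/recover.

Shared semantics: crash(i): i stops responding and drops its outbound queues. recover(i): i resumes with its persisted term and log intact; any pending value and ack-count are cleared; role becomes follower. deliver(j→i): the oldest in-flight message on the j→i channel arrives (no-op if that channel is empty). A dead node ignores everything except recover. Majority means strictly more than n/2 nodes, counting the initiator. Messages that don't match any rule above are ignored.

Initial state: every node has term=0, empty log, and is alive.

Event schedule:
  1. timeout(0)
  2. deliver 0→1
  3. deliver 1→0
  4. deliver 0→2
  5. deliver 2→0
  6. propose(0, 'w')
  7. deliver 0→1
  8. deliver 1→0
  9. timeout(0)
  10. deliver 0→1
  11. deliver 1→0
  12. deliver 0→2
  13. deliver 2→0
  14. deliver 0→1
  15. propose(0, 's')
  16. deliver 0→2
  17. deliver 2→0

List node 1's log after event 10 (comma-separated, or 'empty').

step 1 timeout(0): 0={cand,t=1,log=-}
step 2 deliver 0→1: 1={foll,t=1,log=-}
step 3 deliver 1→0: 0={lead,t=1,log=-}
step 4 deliver 0→2: 2={foll,t=1,log=-}
step 5 deliver 2→0: —
step 6 propose(0,'w'): 0={lead,t=1,log=w}
step 7 deliver 0→1: 1={foll,t=1,log=w}
step 8 deliver 1→0: —
step 9 timeout(0): 0={cand,t=2,log=w}
step 10 deliver 0→1: 1={foll,t=2,log=w}

w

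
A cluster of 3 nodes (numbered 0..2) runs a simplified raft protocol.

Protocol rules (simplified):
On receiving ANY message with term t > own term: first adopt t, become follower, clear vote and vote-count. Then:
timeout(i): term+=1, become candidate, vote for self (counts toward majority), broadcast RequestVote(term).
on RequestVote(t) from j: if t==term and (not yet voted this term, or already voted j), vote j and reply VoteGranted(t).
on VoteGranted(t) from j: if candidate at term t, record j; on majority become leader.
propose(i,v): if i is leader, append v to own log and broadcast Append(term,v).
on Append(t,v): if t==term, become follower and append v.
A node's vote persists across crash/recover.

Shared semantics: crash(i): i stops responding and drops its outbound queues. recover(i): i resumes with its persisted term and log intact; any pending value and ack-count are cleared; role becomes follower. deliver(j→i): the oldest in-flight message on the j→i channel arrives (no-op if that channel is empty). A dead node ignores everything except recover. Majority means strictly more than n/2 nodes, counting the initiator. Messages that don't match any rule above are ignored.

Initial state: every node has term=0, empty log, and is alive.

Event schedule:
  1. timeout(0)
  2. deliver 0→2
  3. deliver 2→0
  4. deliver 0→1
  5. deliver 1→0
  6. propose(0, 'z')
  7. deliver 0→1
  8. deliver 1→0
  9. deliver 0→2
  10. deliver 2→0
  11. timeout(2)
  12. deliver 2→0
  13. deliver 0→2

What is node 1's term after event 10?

1

[1] timeout(0) → N0(cand t1 [-])
[2] deliver 0→2 → N2(foll t1 [-])
[3] deliver 2→0 → N0(lead t1 [-])
[4] deliver 0→1 → N1(foll t1 [-])
[5] deliver 1→0 → ∅
[6] propose(0,'z') → N0(lead t1 [z])
[7] deliver 0→1 → N1(foll t1 [z])
[8] deliver 1→0 → ∅
[9] deliver 0→2 → N2(foll t1 [z])
[10] deliver 2→0 → ∅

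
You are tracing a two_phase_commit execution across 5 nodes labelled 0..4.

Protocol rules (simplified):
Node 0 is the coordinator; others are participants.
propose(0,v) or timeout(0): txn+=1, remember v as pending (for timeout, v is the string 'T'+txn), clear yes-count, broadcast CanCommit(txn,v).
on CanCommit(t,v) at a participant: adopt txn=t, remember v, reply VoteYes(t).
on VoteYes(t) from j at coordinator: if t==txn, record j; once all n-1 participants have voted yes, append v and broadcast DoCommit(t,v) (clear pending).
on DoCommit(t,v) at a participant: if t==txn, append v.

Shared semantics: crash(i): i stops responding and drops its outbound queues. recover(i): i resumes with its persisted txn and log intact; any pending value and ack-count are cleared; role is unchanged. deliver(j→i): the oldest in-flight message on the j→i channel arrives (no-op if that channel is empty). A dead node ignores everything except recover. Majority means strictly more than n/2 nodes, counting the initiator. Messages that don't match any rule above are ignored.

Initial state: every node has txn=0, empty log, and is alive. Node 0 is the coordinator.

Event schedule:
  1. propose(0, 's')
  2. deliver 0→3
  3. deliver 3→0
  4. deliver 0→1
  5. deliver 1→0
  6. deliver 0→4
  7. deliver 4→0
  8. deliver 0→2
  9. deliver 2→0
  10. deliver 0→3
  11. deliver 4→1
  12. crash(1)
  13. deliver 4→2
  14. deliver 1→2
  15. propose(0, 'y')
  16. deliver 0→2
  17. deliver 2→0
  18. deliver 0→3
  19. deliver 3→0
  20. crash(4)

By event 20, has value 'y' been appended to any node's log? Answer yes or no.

e1 propose(0,'s'): 0[coor,t=1,-]
e2 deliver 0→3: 3[part,t=1,-]
e3 deliver 3→0: ·
e4 deliver 0→1: 1[part,t=1,-]
e5 deliver 1→0: ·
e6 deliver 0→4: 4[part,t=1,-]
e7 deliver 4→0: ·
e8 deliver 0→2: 2[part,t=1,-]
e9 deliver 2→0: 0[coor,t=1,s]
e10 deliver 0→3: 3[part,t=1,s]
e11 deliver 4→1: ·
e12 crash(1): 1[✗part,t=1,-]
e13 deliver 4→2: ·
e14 deliver 1→2: ·
e15 propose(0,'y'): 0[coor,t=2,s]
e16 deliver 0→2: 2[part,t=1,s]
e17 deliver 2→0: ·
e18 deliver 0→3: 3[part,t=2,s]
e19 deliver 3→0: ·
e20 crash(4): 4[✗part,t=1,-]

no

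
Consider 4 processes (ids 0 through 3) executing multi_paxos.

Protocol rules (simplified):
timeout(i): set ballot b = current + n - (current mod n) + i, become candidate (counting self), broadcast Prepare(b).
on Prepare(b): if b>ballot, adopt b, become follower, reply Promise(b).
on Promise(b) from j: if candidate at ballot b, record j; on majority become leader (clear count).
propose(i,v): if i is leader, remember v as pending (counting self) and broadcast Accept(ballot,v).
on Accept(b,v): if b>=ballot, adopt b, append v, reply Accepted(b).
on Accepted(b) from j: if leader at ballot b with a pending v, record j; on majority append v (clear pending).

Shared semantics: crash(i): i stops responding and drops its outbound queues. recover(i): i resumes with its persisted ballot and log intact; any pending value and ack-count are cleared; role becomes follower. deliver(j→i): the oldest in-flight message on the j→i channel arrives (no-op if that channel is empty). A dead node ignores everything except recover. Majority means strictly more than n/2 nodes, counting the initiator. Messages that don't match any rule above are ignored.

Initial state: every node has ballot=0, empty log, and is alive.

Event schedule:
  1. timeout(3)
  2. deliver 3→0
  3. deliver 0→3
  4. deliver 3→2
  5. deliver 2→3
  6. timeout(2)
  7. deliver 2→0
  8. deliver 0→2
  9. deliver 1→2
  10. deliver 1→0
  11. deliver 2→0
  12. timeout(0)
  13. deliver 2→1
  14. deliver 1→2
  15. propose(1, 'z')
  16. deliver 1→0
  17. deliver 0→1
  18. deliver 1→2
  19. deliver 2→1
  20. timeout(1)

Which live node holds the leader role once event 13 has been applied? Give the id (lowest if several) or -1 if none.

[1] timeout(3) → N3(cand b7 [-])
[2] deliver 3→0 → N0(foll b7 [-])
[3] deliver 0→3 → ∅
[4] deliver 3→2 → N2(foll b7 [-])
[5] deliver 2→3 → N3(lead b7 [-])
[6] timeout(2) → N2(cand b10 [-])
[7] deliver 2→0 → N0(foll b10 [-])
[8] deliver 0→2 → ∅
[9] deliver 1→2 → ∅
[10] deliver 1→0 → ∅
[11] deliver 2→0 → ∅
[12] timeout(0) → N0(cand b12 [-])
[13] deliver 2→1 → N1(foll b10 [-])

3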